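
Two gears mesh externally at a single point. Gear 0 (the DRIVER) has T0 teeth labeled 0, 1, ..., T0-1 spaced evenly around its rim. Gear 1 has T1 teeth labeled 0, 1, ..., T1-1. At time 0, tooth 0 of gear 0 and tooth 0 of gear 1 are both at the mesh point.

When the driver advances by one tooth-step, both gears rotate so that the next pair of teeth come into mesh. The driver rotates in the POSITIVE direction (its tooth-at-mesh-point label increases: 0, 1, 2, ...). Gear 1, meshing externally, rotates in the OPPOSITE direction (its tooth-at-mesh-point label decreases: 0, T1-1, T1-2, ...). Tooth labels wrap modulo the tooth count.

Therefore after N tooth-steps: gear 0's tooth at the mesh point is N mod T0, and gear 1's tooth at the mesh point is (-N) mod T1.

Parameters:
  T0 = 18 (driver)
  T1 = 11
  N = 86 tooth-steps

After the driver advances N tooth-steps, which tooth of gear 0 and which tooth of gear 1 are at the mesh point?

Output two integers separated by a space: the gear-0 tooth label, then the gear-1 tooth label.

Answer: 14 2

Derivation:
Gear 0 (driver, T0=18): tooth at mesh = N mod T0
  86 = 4 * 18 + 14, so 86 mod 18 = 14
  gear 0 tooth = 14
Gear 1 (driven, T1=11): tooth at mesh = (-N) mod T1
  86 = 7 * 11 + 9, so 86 mod 11 = 9
  (-86) mod 11 = (-9) mod 11 = 11 - 9 = 2
Mesh after 86 steps: gear-0 tooth 14 meets gear-1 tooth 2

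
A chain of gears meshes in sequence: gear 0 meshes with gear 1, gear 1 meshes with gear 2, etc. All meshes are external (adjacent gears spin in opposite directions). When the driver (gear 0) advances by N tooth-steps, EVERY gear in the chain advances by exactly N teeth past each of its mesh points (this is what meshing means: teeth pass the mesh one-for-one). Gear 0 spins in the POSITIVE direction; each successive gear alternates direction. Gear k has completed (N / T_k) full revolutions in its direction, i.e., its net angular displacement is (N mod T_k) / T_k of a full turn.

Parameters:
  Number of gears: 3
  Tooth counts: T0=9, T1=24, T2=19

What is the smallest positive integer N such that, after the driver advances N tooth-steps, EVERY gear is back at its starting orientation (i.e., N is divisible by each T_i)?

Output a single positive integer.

Gear k returns to start when N is a multiple of T_k.
All gears at start simultaneously when N is a common multiple of [9, 24, 19]; the smallest such N is lcm(9, 24, 19).
Start: lcm = T0 = 9
Fold in T1=24: gcd(9, 24) = 3; lcm(9, 24) = 9 * 24 / 3 = 216 / 3 = 72
Fold in T2=19: gcd(72, 19) = 1; lcm(72, 19) = 72 * 19 / 1 = 1368 / 1 = 1368
Full cycle length = 1368

Answer: 1368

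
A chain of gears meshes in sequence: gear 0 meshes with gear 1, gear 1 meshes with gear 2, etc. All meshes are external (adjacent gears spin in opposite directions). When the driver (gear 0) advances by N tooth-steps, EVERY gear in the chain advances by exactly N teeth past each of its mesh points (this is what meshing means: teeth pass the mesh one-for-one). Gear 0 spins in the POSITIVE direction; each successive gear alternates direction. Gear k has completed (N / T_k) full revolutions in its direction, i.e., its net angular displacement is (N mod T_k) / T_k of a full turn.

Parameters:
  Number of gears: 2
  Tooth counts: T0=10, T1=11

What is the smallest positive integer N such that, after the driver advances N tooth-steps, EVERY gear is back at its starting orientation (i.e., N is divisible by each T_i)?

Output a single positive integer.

Gear k returns to start when N is a multiple of T_k.
All gears at start simultaneously when N is a common multiple of [10, 11]; the smallest such N is lcm(10, 11).
Start: lcm = T0 = 10
Fold in T1=11: gcd(10, 11) = 1; lcm(10, 11) = 10 * 11 / 1 = 110 / 1 = 110
Full cycle length = 110

Answer: 110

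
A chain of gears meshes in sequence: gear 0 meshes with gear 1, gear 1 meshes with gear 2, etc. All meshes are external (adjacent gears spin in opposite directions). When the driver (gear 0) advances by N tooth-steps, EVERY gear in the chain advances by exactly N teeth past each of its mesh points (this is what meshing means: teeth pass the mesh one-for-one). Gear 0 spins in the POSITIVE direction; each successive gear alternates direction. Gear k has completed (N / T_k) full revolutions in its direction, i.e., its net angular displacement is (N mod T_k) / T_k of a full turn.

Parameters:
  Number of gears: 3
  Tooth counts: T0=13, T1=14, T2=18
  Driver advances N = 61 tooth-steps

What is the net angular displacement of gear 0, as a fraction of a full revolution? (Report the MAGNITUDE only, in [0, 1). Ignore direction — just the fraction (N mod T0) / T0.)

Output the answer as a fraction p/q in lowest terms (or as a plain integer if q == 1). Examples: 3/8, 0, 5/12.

Answer: 9/13

Derivation:
Chain of 3 gears, tooth counts: [13, 14, 18]
  gear 0: T0=13, direction=positive, advance = 61 mod 13 = 9 teeth = 9/13 turn
  gear 1: T1=14, direction=negative, advance = 61 mod 14 = 5 teeth = 5/14 turn
  gear 2: T2=18, direction=positive, advance = 61 mod 18 = 7 teeth = 7/18 turn
Gear 0: 61 mod 13 = 9
Fraction = 9 / 13 = 9/13 (gcd(9,13)=1) = 9/13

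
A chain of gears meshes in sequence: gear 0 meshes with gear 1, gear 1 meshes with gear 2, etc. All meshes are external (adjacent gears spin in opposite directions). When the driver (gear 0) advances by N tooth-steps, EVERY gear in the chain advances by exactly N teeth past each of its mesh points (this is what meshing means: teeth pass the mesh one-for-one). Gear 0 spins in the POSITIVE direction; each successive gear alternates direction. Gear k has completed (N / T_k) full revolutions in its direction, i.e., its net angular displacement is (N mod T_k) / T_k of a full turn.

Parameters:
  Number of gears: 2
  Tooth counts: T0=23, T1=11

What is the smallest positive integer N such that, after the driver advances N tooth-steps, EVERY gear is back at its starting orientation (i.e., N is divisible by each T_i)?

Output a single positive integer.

Answer: 253

Derivation:
Gear k returns to start when N is a multiple of T_k.
All gears at start simultaneously when N is a common multiple of [23, 11]; the smallest such N is lcm(23, 11).
Start: lcm = T0 = 23
Fold in T1=11: gcd(23, 11) = 1; lcm(23, 11) = 23 * 11 / 1 = 253 / 1 = 253
Full cycle length = 253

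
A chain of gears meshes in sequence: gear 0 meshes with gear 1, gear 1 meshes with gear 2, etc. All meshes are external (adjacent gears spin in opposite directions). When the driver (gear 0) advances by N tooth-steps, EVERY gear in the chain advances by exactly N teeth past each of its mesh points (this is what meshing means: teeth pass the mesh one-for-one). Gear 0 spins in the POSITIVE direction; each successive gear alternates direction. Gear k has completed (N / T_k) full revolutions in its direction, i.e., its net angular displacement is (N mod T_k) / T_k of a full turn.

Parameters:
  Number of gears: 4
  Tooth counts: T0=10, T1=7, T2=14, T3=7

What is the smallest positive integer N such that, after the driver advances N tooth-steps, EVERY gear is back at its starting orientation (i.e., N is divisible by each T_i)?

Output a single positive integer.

Gear k returns to start when N is a multiple of T_k.
All gears at start simultaneously when N is a common multiple of [10, 7, 14, 7]; the smallest such N is lcm(10, 7, 14, 7).
Start: lcm = T0 = 10
Fold in T1=7: gcd(10, 7) = 1; lcm(10, 7) = 10 * 7 / 1 = 70 / 1 = 70
Fold in T2=14: gcd(70, 14) = 14; lcm(70, 14) = 70 * 14 / 14 = 980 / 14 = 70
Fold in T3=7: gcd(70, 7) = 7; lcm(70, 7) = 70 * 7 / 7 = 490 / 7 = 70
Full cycle length = 70

Answer: 70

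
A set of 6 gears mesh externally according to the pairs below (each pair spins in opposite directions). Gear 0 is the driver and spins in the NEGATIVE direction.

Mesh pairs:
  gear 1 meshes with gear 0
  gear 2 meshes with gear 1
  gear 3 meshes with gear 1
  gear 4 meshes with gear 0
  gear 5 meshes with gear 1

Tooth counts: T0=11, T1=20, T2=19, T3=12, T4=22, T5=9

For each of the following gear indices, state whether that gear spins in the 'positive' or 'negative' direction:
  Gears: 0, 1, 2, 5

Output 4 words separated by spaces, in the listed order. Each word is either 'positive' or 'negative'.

Gear 0 (driver): negative (depth 0)
  gear 1: meshes with gear 0 -> depth 1 -> positive (opposite of gear 0)
  gear 2: meshes with gear 1 -> depth 2 -> negative (opposite of gear 1)
  gear 3: meshes with gear 1 -> depth 2 -> negative (opposite of gear 1)
  gear 4: meshes with gear 0 -> depth 1 -> positive (opposite of gear 0)
  gear 5: meshes with gear 1 -> depth 2 -> negative (opposite of gear 1)
Queried indices 0, 1, 2, 5 -> negative, positive, negative, negative

Answer: negative positive negative negative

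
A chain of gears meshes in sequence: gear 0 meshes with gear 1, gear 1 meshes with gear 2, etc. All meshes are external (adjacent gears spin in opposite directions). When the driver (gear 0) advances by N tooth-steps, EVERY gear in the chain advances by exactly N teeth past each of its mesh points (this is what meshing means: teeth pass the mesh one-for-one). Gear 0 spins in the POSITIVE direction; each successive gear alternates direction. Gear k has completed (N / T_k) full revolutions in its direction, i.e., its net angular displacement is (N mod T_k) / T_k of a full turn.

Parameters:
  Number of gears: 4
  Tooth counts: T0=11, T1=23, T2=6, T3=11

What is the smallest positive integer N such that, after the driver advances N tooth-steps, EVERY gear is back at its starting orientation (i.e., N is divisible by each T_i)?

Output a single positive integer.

Gear k returns to start when N is a multiple of T_k.
All gears at start simultaneously when N is a common multiple of [11, 23, 6, 11]; the smallest such N is lcm(11, 23, 6, 11).
Start: lcm = T0 = 11
Fold in T1=23: gcd(11, 23) = 1; lcm(11, 23) = 11 * 23 / 1 = 253 / 1 = 253
Fold in T2=6: gcd(253, 6) = 1; lcm(253, 6) = 253 * 6 / 1 = 1518 / 1 = 1518
Fold in T3=11: gcd(1518, 11) = 11; lcm(1518, 11) = 1518 * 11 / 11 = 16698 / 11 = 1518
Full cycle length = 1518

Answer: 1518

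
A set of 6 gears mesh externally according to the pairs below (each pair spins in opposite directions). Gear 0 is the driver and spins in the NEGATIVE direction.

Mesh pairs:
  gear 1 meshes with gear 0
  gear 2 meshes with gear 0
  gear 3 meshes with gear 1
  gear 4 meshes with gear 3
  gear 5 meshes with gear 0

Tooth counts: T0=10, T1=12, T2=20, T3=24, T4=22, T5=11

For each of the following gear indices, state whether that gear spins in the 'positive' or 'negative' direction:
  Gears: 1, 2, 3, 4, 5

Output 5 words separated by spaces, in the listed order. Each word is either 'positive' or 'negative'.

Answer: positive positive negative positive positive

Derivation:
Gear 0 (driver): negative (depth 0)
  gear 1: meshes with gear 0 -> depth 1 -> positive (opposite of gear 0)
  gear 2: meshes with gear 0 -> depth 1 -> positive (opposite of gear 0)
  gear 3: meshes with gear 1 -> depth 2 -> negative (opposite of gear 1)
  gear 4: meshes with gear 3 -> depth 3 -> positive (opposite of gear 3)
  gear 5: meshes with gear 0 -> depth 1 -> positive (opposite of gear 0)
Queried indices 1, 2, 3, 4, 5 -> positive, positive, negative, positive, positive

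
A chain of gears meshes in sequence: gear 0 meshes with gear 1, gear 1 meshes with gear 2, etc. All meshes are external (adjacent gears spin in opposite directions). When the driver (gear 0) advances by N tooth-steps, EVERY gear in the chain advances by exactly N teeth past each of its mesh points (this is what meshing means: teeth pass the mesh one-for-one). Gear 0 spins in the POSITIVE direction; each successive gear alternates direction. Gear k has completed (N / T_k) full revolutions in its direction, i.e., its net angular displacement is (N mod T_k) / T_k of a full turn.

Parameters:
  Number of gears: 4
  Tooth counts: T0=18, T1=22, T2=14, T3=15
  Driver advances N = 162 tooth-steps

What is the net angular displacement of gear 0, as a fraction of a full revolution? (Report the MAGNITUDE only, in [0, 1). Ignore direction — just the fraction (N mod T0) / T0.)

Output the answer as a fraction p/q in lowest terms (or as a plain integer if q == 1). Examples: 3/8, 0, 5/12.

Chain of 4 gears, tooth counts: [18, 22, 14, 15]
  gear 0: T0=18, direction=positive, advance = 162 mod 18 = 0 teeth = 0/18 turn
  gear 1: T1=22, direction=negative, advance = 162 mod 22 = 8 teeth = 8/22 turn
  gear 2: T2=14, direction=positive, advance = 162 mod 14 = 8 teeth = 8/14 turn
  gear 3: T3=15, direction=negative, advance = 162 mod 15 = 12 teeth = 12/15 turn
Gear 0: 162 mod 18 = 0
Fraction = 0 / 18 = 0/1 (gcd(0,18)=18) = 0

Answer: 0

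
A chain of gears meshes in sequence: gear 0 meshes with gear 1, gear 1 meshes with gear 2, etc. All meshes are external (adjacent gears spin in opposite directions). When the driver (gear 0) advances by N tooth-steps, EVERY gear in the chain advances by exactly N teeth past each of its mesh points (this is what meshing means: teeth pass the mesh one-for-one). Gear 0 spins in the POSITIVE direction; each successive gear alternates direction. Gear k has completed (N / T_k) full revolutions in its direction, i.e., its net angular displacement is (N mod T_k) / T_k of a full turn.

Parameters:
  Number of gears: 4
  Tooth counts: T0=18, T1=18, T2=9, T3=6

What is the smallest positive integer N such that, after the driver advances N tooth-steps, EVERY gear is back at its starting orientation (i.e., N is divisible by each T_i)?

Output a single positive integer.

Gear k returns to start when N is a multiple of T_k.
All gears at start simultaneously when N is a common multiple of [18, 18, 9, 6]; the smallest such N is lcm(18, 18, 9, 6).
Start: lcm = T0 = 18
Fold in T1=18: gcd(18, 18) = 18; lcm(18, 18) = 18 * 18 / 18 = 324 / 18 = 18
Fold in T2=9: gcd(18, 9) = 9; lcm(18, 9) = 18 * 9 / 9 = 162 / 9 = 18
Fold in T3=6: gcd(18, 6) = 6; lcm(18, 6) = 18 * 6 / 6 = 108 / 6 = 18
Full cycle length = 18

Answer: 18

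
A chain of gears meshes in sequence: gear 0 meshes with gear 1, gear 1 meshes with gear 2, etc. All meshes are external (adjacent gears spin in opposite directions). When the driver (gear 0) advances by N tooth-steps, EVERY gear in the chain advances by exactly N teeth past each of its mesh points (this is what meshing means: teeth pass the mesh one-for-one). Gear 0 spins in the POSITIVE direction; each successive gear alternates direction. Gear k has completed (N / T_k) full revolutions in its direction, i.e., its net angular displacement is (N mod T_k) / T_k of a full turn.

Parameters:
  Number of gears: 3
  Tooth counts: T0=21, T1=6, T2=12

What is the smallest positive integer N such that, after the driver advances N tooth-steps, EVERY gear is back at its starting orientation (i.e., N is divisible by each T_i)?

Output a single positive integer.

Gear k returns to start when N is a multiple of T_k.
All gears at start simultaneously when N is a common multiple of [21, 6, 12]; the smallest such N is lcm(21, 6, 12).
Start: lcm = T0 = 21
Fold in T1=6: gcd(21, 6) = 3; lcm(21, 6) = 21 * 6 / 3 = 126 / 3 = 42
Fold in T2=12: gcd(42, 12) = 6; lcm(42, 12) = 42 * 12 / 6 = 504 / 6 = 84
Full cycle length = 84

Answer: 84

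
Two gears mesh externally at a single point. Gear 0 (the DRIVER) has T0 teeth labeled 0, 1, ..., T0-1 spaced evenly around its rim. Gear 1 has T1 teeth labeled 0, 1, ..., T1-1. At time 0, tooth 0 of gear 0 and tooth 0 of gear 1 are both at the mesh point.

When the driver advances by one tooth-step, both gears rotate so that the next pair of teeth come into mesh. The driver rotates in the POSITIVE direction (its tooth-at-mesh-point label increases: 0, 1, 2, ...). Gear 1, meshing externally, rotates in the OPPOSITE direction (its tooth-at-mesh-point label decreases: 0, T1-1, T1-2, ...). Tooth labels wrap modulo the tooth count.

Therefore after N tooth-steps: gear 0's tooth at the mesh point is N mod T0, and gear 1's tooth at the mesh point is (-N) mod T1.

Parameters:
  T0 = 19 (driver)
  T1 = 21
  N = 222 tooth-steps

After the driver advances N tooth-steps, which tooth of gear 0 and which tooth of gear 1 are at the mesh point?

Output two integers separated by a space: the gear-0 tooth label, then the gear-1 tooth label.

Answer: 13 9

Derivation:
Gear 0 (driver, T0=19): tooth at mesh = N mod T0
  222 = 11 * 19 + 13, so 222 mod 19 = 13
  gear 0 tooth = 13
Gear 1 (driven, T1=21): tooth at mesh = (-N) mod T1
  222 = 10 * 21 + 12, so 222 mod 21 = 12
  (-222) mod 21 = (-12) mod 21 = 21 - 12 = 9
Mesh after 222 steps: gear-0 tooth 13 meets gear-1 tooth 9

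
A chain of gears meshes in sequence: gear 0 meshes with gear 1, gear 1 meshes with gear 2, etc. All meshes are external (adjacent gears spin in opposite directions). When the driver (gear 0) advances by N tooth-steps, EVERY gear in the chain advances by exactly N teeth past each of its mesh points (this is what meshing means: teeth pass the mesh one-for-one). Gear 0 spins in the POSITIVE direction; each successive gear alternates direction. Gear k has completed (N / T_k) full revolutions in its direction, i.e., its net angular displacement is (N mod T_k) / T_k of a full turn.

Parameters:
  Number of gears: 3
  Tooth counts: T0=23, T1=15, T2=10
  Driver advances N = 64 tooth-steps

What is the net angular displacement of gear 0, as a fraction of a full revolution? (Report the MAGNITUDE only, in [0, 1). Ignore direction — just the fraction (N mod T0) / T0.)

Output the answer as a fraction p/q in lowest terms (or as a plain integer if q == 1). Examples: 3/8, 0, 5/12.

Answer: 18/23

Derivation:
Chain of 3 gears, tooth counts: [23, 15, 10]
  gear 0: T0=23, direction=positive, advance = 64 mod 23 = 18 teeth = 18/23 turn
  gear 1: T1=15, direction=negative, advance = 64 mod 15 = 4 teeth = 4/15 turn
  gear 2: T2=10, direction=positive, advance = 64 mod 10 = 4 teeth = 4/10 turn
Gear 0: 64 mod 23 = 18
Fraction = 18 / 23 = 18/23 (gcd(18,23)=1) = 18/23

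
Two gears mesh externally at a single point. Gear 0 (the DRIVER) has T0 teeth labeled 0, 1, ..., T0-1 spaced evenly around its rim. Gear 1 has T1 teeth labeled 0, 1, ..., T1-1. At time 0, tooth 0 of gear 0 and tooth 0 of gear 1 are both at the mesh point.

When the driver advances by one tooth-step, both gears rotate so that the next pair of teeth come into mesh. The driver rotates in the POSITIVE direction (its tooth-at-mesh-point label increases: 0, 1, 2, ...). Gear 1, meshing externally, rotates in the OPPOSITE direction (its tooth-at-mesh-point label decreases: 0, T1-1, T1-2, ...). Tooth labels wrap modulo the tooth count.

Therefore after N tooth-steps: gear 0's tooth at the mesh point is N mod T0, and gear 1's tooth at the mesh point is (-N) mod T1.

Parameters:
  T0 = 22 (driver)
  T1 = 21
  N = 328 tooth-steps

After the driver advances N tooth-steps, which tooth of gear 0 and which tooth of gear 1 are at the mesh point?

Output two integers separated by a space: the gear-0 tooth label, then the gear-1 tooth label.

Answer: 20 8

Derivation:
Gear 0 (driver, T0=22): tooth at mesh = N mod T0
  328 = 14 * 22 + 20, so 328 mod 22 = 20
  gear 0 tooth = 20
Gear 1 (driven, T1=21): tooth at mesh = (-N) mod T1
  328 = 15 * 21 + 13, so 328 mod 21 = 13
  (-328) mod 21 = (-13) mod 21 = 21 - 13 = 8
Mesh after 328 steps: gear-0 tooth 20 meets gear-1 tooth 8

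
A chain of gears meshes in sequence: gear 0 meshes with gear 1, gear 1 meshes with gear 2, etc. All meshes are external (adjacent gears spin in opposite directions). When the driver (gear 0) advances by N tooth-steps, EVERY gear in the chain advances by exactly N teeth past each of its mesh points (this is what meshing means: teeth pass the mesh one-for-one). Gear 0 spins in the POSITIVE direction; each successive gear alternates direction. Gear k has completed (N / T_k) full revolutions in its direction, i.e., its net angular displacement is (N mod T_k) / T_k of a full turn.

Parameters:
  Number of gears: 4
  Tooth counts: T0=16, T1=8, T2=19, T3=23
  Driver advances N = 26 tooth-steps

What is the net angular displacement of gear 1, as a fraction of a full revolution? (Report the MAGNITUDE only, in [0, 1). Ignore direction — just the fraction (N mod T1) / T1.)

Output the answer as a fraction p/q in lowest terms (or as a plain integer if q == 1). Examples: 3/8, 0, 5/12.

Answer: 1/4

Derivation:
Chain of 4 gears, tooth counts: [16, 8, 19, 23]
  gear 0: T0=16, direction=positive, advance = 26 mod 16 = 10 teeth = 10/16 turn
  gear 1: T1=8, direction=negative, advance = 26 mod 8 = 2 teeth = 2/8 turn
  gear 2: T2=19, direction=positive, advance = 26 mod 19 = 7 teeth = 7/19 turn
  gear 3: T3=23, direction=negative, advance = 26 mod 23 = 3 teeth = 3/23 turn
Gear 1: 26 mod 8 = 2
Fraction = 2 / 8 = 1/4 (gcd(2,8)=2) = 1/4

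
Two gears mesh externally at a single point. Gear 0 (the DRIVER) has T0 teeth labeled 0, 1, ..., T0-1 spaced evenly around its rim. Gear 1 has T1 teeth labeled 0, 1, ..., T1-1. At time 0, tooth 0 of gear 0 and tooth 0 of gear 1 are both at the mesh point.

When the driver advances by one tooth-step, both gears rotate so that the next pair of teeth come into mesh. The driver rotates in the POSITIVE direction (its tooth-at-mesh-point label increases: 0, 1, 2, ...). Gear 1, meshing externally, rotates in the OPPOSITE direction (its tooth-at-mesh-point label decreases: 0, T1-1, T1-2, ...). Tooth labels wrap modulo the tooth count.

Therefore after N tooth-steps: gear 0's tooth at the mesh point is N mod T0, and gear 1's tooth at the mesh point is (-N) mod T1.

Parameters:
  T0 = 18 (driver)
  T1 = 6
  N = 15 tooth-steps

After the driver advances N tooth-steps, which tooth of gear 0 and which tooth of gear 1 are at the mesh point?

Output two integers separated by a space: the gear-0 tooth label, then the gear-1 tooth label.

Gear 0 (driver, T0=18): tooth at mesh = N mod T0
  15 = 0 * 18 + 15, so 15 mod 18 = 15
  gear 0 tooth = 15
Gear 1 (driven, T1=6): tooth at mesh = (-N) mod T1
  15 = 2 * 6 + 3, so 15 mod 6 = 3
  (-15) mod 6 = (-3) mod 6 = 6 - 3 = 3
Mesh after 15 steps: gear-0 tooth 15 meets gear-1 tooth 3

Answer: 15 3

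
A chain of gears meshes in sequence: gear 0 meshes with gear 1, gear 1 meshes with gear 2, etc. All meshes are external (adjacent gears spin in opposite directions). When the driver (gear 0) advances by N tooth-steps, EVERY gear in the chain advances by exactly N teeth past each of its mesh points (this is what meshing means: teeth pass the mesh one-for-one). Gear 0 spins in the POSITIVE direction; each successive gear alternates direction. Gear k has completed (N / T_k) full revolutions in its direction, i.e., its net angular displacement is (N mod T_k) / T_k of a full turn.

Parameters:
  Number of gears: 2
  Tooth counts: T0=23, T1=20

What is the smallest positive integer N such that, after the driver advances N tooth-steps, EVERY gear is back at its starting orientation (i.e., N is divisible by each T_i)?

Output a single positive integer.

Answer: 460

Derivation:
Gear k returns to start when N is a multiple of T_k.
All gears at start simultaneously when N is a common multiple of [23, 20]; the smallest such N is lcm(23, 20).
Start: lcm = T0 = 23
Fold in T1=20: gcd(23, 20) = 1; lcm(23, 20) = 23 * 20 / 1 = 460 / 1 = 460
Full cycle length = 460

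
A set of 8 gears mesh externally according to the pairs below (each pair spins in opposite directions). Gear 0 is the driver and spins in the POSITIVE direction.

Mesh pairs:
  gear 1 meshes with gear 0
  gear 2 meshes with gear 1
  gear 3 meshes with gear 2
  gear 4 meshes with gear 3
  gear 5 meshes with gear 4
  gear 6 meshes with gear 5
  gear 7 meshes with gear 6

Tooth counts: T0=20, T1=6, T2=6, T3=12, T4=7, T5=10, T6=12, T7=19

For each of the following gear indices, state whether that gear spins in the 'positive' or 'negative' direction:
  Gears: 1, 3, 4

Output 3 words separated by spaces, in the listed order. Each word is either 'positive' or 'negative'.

Answer: negative negative positive

Derivation:
Gear 0 (driver): positive (depth 0)
  gear 1: meshes with gear 0 -> depth 1 -> negative (opposite of gear 0)
  gear 2: meshes with gear 1 -> depth 2 -> positive (opposite of gear 1)
  gear 3: meshes with gear 2 -> depth 3 -> negative (opposite of gear 2)
  gear 4: meshes with gear 3 -> depth 4 -> positive (opposite of gear 3)
  gear 5: meshes with gear 4 -> depth 5 -> negative (opposite of gear 4)
  gear 6: meshes with gear 5 -> depth 6 -> positive (opposite of gear 5)
  gear 7: meshes with gear 6 -> depth 7 -> negative (opposite of gear 6)
Queried indices 1, 3, 4 -> negative, negative, positive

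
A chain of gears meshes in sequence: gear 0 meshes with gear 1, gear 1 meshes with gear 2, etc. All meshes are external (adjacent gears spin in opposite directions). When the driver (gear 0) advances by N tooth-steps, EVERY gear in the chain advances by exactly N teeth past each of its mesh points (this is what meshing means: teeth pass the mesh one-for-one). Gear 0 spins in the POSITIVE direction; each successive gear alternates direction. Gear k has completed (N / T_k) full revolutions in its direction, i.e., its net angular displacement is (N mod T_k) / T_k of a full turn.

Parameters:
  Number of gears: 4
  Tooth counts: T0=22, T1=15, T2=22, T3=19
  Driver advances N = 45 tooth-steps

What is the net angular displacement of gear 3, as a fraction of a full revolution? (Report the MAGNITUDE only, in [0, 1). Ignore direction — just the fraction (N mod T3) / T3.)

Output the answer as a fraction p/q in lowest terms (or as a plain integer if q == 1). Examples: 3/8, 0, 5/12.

Answer: 7/19

Derivation:
Chain of 4 gears, tooth counts: [22, 15, 22, 19]
  gear 0: T0=22, direction=positive, advance = 45 mod 22 = 1 teeth = 1/22 turn
  gear 1: T1=15, direction=negative, advance = 45 mod 15 = 0 teeth = 0/15 turn
  gear 2: T2=22, direction=positive, advance = 45 mod 22 = 1 teeth = 1/22 turn
  gear 3: T3=19, direction=negative, advance = 45 mod 19 = 7 teeth = 7/19 turn
Gear 3: 45 mod 19 = 7
Fraction = 7 / 19 = 7/19 (gcd(7,19)=1) = 7/19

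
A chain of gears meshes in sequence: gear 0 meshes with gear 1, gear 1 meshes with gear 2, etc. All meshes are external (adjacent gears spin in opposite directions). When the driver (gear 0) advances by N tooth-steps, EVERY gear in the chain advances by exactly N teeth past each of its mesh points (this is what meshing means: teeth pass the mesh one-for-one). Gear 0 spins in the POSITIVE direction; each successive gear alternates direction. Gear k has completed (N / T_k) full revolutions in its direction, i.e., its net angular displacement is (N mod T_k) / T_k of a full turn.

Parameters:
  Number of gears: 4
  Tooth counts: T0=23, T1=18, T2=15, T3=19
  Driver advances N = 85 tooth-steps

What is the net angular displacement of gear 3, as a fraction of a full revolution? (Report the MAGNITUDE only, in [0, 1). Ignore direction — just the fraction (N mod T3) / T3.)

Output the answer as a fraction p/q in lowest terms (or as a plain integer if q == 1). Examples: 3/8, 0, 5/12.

Chain of 4 gears, tooth counts: [23, 18, 15, 19]
  gear 0: T0=23, direction=positive, advance = 85 mod 23 = 16 teeth = 16/23 turn
  gear 1: T1=18, direction=negative, advance = 85 mod 18 = 13 teeth = 13/18 turn
  gear 2: T2=15, direction=positive, advance = 85 mod 15 = 10 teeth = 10/15 turn
  gear 3: T3=19, direction=negative, advance = 85 mod 19 = 9 teeth = 9/19 turn
Gear 3: 85 mod 19 = 9
Fraction = 9 / 19 = 9/19 (gcd(9,19)=1) = 9/19

Answer: 9/19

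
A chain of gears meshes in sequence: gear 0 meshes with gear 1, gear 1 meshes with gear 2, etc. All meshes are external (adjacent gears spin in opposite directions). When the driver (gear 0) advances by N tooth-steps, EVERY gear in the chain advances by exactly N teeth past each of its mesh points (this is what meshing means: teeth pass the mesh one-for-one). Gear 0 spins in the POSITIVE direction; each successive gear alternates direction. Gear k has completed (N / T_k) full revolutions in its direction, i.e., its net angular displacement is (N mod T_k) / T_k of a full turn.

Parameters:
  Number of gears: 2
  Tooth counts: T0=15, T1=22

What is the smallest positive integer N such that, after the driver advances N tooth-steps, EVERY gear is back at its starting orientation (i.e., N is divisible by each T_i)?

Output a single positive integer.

Answer: 330

Derivation:
Gear k returns to start when N is a multiple of T_k.
All gears at start simultaneously when N is a common multiple of [15, 22]; the smallest such N is lcm(15, 22).
Start: lcm = T0 = 15
Fold in T1=22: gcd(15, 22) = 1; lcm(15, 22) = 15 * 22 / 1 = 330 / 1 = 330
Full cycle length = 330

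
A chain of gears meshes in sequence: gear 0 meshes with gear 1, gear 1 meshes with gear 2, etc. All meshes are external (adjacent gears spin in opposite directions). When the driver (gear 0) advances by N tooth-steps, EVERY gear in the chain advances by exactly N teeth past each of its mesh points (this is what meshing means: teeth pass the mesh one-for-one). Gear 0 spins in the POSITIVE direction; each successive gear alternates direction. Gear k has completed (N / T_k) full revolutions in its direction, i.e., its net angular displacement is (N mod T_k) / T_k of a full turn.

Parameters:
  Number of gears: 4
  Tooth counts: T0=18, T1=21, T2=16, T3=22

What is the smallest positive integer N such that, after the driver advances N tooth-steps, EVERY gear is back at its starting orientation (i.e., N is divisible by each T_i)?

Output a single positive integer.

Gear k returns to start when N is a multiple of T_k.
All gears at start simultaneously when N is a common multiple of [18, 21, 16, 22]; the smallest such N is lcm(18, 21, 16, 22).
Start: lcm = T0 = 18
Fold in T1=21: gcd(18, 21) = 3; lcm(18, 21) = 18 * 21 / 3 = 378 / 3 = 126
Fold in T2=16: gcd(126, 16) = 2; lcm(126, 16) = 126 * 16 / 2 = 2016 / 2 = 1008
Fold in T3=22: gcd(1008, 22) = 2; lcm(1008, 22) = 1008 * 22 / 2 = 22176 / 2 = 11088
Full cycle length = 11088

Answer: 11088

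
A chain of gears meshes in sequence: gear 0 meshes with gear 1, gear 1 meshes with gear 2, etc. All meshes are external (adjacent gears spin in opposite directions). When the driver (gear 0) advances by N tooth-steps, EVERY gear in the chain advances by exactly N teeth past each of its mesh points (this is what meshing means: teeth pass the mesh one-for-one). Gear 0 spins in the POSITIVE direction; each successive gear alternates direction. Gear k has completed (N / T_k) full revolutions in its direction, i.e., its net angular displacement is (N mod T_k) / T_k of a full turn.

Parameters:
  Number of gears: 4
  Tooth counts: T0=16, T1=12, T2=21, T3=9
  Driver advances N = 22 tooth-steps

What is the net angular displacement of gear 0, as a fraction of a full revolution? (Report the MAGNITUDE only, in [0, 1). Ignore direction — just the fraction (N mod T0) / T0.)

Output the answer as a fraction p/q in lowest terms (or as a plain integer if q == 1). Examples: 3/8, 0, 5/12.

Answer: 3/8

Derivation:
Chain of 4 gears, tooth counts: [16, 12, 21, 9]
  gear 0: T0=16, direction=positive, advance = 22 mod 16 = 6 teeth = 6/16 turn
  gear 1: T1=12, direction=negative, advance = 22 mod 12 = 10 teeth = 10/12 turn
  gear 2: T2=21, direction=positive, advance = 22 mod 21 = 1 teeth = 1/21 turn
  gear 3: T3=9, direction=negative, advance = 22 mod 9 = 4 teeth = 4/9 turn
Gear 0: 22 mod 16 = 6
Fraction = 6 / 16 = 3/8 (gcd(6,16)=2) = 3/8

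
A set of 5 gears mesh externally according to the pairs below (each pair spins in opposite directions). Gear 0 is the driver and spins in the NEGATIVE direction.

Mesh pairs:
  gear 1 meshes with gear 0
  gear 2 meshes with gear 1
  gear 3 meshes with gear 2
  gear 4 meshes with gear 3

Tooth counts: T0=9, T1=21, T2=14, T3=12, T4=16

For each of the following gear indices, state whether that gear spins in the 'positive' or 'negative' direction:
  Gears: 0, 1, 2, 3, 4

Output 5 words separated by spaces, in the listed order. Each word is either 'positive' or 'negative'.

Gear 0 (driver): negative (depth 0)
  gear 1: meshes with gear 0 -> depth 1 -> positive (opposite of gear 0)
  gear 2: meshes with gear 1 -> depth 2 -> negative (opposite of gear 1)
  gear 3: meshes with gear 2 -> depth 3 -> positive (opposite of gear 2)
  gear 4: meshes with gear 3 -> depth 4 -> negative (opposite of gear 3)
Queried indices 0, 1, 2, 3, 4 -> negative, positive, negative, positive, negative

Answer: negative positive negative positive negative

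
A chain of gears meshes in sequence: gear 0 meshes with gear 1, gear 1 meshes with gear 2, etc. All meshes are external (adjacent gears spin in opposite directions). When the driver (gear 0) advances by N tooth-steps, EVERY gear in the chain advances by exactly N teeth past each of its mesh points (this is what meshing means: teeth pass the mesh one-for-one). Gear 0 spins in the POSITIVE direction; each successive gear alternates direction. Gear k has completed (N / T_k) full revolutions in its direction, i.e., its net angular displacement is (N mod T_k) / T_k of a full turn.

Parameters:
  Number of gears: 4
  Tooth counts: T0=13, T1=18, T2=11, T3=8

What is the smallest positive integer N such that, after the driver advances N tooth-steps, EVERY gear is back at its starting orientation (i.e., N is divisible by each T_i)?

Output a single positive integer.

Gear k returns to start when N is a multiple of T_k.
All gears at start simultaneously when N is a common multiple of [13, 18, 11, 8]; the smallest such N is lcm(13, 18, 11, 8).
Start: lcm = T0 = 13
Fold in T1=18: gcd(13, 18) = 1; lcm(13, 18) = 13 * 18 / 1 = 234 / 1 = 234
Fold in T2=11: gcd(234, 11) = 1; lcm(234, 11) = 234 * 11 / 1 = 2574 / 1 = 2574
Fold in T3=8: gcd(2574, 8) = 2; lcm(2574, 8) = 2574 * 8 / 2 = 20592 / 2 = 10296
Full cycle length = 10296

Answer: 10296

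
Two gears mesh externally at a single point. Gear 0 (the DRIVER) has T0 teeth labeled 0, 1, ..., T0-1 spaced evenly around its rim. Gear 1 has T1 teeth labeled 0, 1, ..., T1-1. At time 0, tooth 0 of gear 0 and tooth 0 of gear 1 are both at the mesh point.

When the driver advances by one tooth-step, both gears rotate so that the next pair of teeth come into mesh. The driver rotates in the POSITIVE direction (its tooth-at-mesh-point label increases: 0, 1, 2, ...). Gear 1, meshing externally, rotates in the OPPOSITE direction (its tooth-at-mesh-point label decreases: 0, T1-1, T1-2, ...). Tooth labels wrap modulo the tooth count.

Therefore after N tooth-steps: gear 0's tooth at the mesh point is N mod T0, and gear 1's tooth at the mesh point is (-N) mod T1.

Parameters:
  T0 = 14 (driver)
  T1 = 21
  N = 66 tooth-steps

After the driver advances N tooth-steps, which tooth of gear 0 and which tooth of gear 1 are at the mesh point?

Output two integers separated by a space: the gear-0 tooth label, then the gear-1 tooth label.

Gear 0 (driver, T0=14): tooth at mesh = N mod T0
  66 = 4 * 14 + 10, so 66 mod 14 = 10
  gear 0 tooth = 10
Gear 1 (driven, T1=21): tooth at mesh = (-N) mod T1
  66 = 3 * 21 + 3, so 66 mod 21 = 3
  (-66) mod 21 = (-3) mod 21 = 21 - 3 = 18
Mesh after 66 steps: gear-0 tooth 10 meets gear-1 tooth 18

Answer: 10 18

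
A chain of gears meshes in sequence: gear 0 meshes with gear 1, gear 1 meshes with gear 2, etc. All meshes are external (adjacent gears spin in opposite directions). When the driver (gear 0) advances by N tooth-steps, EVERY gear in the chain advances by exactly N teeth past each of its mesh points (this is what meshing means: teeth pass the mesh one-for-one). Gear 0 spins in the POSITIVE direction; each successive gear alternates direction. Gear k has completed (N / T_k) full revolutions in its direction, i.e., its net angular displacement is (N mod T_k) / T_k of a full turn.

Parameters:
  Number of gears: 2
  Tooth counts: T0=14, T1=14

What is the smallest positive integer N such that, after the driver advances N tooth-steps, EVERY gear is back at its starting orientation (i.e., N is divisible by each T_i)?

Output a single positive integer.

Gear k returns to start when N is a multiple of T_k.
All gears at start simultaneously when N is a common multiple of [14, 14]; the smallest such N is lcm(14, 14).
Start: lcm = T0 = 14
Fold in T1=14: gcd(14, 14) = 14; lcm(14, 14) = 14 * 14 / 14 = 196 / 14 = 14
Full cycle length = 14

Answer: 14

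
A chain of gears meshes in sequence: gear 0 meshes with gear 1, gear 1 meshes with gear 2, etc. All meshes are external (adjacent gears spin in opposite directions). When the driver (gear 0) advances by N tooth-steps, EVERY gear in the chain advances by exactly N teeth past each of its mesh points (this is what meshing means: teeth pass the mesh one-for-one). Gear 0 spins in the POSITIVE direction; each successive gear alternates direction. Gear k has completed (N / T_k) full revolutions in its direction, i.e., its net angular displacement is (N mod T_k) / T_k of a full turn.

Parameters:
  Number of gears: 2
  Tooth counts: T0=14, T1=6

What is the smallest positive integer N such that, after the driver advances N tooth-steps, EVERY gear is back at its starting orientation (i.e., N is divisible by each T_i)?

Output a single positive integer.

Gear k returns to start when N is a multiple of T_k.
All gears at start simultaneously when N is a common multiple of [14, 6]; the smallest such N is lcm(14, 6).
Start: lcm = T0 = 14
Fold in T1=6: gcd(14, 6) = 2; lcm(14, 6) = 14 * 6 / 2 = 84 / 2 = 42
Full cycle length = 42

Answer: 42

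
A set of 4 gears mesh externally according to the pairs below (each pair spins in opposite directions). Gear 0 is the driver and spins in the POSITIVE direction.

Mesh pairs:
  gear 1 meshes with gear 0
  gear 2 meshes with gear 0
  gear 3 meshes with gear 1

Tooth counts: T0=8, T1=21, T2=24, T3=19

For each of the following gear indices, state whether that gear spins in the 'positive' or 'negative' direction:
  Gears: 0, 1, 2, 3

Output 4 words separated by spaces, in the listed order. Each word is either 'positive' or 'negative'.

Answer: positive negative negative positive

Derivation:
Gear 0 (driver): positive (depth 0)
  gear 1: meshes with gear 0 -> depth 1 -> negative (opposite of gear 0)
  gear 2: meshes with gear 0 -> depth 1 -> negative (opposite of gear 0)
  gear 3: meshes with gear 1 -> depth 2 -> positive (opposite of gear 1)
Queried indices 0, 1, 2, 3 -> positive, negative, negative, positive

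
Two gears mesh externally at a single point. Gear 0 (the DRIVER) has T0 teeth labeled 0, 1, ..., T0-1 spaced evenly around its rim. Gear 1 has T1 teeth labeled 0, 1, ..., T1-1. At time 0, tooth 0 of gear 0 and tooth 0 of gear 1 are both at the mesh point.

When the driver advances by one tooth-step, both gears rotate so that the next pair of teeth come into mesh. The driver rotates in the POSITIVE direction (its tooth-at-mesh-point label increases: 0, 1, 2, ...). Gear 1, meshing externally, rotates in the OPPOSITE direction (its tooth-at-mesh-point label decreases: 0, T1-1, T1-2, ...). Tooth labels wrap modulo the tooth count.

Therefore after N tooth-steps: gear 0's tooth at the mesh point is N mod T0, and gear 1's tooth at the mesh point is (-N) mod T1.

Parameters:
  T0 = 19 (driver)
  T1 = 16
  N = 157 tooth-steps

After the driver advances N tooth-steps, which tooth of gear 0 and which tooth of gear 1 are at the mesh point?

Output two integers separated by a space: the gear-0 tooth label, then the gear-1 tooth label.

Gear 0 (driver, T0=19): tooth at mesh = N mod T0
  157 = 8 * 19 + 5, so 157 mod 19 = 5
  gear 0 tooth = 5
Gear 1 (driven, T1=16): tooth at mesh = (-N) mod T1
  157 = 9 * 16 + 13, so 157 mod 16 = 13
  (-157) mod 16 = (-13) mod 16 = 16 - 13 = 3
Mesh after 157 steps: gear-0 tooth 5 meets gear-1 tooth 3

Answer: 5 3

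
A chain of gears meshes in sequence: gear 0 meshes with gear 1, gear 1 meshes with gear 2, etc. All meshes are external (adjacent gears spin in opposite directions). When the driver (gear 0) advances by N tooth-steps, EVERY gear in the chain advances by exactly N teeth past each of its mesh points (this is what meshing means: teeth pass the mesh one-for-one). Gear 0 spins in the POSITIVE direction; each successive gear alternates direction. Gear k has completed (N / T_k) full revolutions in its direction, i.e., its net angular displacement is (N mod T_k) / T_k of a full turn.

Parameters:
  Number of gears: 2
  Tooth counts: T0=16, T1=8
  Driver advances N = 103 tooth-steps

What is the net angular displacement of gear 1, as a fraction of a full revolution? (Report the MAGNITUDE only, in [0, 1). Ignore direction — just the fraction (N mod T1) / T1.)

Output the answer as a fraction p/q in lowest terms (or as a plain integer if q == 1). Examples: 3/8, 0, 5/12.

Answer: 7/8

Derivation:
Chain of 2 gears, tooth counts: [16, 8]
  gear 0: T0=16, direction=positive, advance = 103 mod 16 = 7 teeth = 7/16 turn
  gear 1: T1=8, direction=negative, advance = 103 mod 8 = 7 teeth = 7/8 turn
Gear 1: 103 mod 8 = 7
Fraction = 7 / 8 = 7/8 (gcd(7,8)=1) = 7/8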